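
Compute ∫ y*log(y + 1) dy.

Use integration by parts with u = log(y + 1), dv = y dy.
Then du = 1/(y + 1) dy and v = y**2/2.

y**2*log(y + 1)/2 - y**2/4 + y/2 - log(y + 1)/2 + C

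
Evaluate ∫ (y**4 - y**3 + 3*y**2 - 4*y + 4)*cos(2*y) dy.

y**4*sin(2*y)/2 - y**3*sin(2*y)/2 + y**3*cos(2*y) - 3*y**2*cos(2*y)/4 - 5*y*sin(2*y)/4 + 2*sin(2*y) - 5*cos(2*y)/8 + C

Use integration by parts with u = y**4 - y**3 + 3*y**2 - 4*y + 4, dv = cos(2*y) dy, so v = sin(2*y)/2.
Apply parts 4 times (tabular method): alternate signs, differentiate u down to 0, integrate dv up.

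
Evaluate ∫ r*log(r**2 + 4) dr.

Let u = r**2 + 4, so du = (2*r) dr.
The integral becomes (1/2)·∫ log(u) du; integrate by parts with u′=log(u), dv′=du.

r**2*log(r**2 + 4)/2 - r**2/2 + 2*log(r**2 + 4) + C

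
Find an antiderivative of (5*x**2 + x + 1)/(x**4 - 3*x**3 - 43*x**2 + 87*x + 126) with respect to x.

253*log(x - 7)/416 - 49*log(x - 3)/144 + log(x + 1)/32 - 35*log(x + 6)/117 + C

Factor the denominator: (x - 7)*(x - 3)*(x + 1)*(x + 6).
Partial-fraction decomposition: -35/(117*(x + 6)) + 1/(32*(x + 1)) - 49/(144*(x - 3)) + 253/(416*(x - 7)).
Integrate each term: A/(x−a) contributes A·log|x−a|.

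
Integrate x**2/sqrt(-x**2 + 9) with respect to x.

Substitute x = 3·sin(θ), so dx = 3·cos(θ) dθ and the radical becomes sqrt(-x**2 + 9) = 3·cos(θ) by the Pythagorean identity.
Integrate the resulting trig expression in θ, then back-substitute θ = asin(x/3), sin(θ) = x/3, cos(θ) = sqrt(-x**2 + 9)/3 (absorbing any constant into C).

-x*sqrt(-x**2 + 9)/2 + 9*asin(x/3)/2 + C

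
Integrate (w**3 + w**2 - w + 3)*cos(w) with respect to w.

w**3*sin(w) + w**2*sin(w) + 3*w**2*cos(w) - 7*w*sin(w) + 2*w*cos(w) + sin(w) - 7*cos(w) + C

Use integration by parts with u = w**3 + w**2 - w + 3, dv = cos(w) dw, so v = sin(w).
Apply parts 3 times (tabular method): alternate signs, differentiate u down to 0, integrate dv up.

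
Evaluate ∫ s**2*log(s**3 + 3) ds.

s**3*log(s**3 + 3)/3 - s**3/3 + log(s**3 + 3) + C

Let u = s**3 + 3, so du = (3*s**2) ds.
The integral becomes (1/3)·∫ log(u) du; integrate by parts with u′=log(u), dv′=du.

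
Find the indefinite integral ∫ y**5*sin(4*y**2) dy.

-y**4*cos(4*y**2)/8 + y**2*sin(4*y**2)/16 + cos(4*y**2)/64 + C

Let u = y², du = 2y dy; rewrite as (1/2)∫ u^2·sin(4u) du.
Now integrate by parts 2 times.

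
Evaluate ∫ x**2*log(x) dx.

x**3*log(x)/3 - x**3/9 + C

Use integration by parts with u = log(x), dv = x**2 dx.
Then du = 1/x dx and v = x**3/3.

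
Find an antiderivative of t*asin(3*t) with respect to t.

Use integration by parts with u = arcsin(3*t), dv = t dt.
Then du = 3/sqrt(-9*t**2 + 1) dt.

t**2*asin(3*t)/2 + t*sqrt(-9*t**2 + 1)/12 - asin(3*t)/36 + C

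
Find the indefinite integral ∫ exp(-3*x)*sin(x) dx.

Let I denote the integral. Integrate by parts with u = sin(x), dv = exp(-3*x) dx, so v = -exp(-3*x)/3: I = -exp(-3*x)*sin(x)/3 + (1/3)·∫ exp(-3*x)*cos(x) dx.
Apply parts again with u = cos(x), dv = exp(-3*x) dx: ∫ exp(-3*x)*cos(x) dx = -exp(-3*x)*cos(x)/3 − (1/3)·I. Substituting back brings back I: I = -exp(-3*x)*sin(x)/3 - exp(-3*x)*cos(x)/9 − (1/9)·I.
Solving for I: (1 + 1/9)·I equals the remaining terms, so I = (9/10)·(-exp(-3*x)*sin(x)/3 - exp(-3*x)*cos(x)/9).

-3*exp(-3*x)*sin(x)/10 - exp(-3*x)*cos(x)/10 + C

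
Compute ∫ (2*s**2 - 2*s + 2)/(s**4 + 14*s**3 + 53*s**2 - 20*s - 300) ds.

Factor the denominator: (s - 2)*(s + 5)**2*(s + 6).
Partial-fraction decomposition: -43/(4*(s + 6)) + 526/(49*(s + 5)) - 62/(7*(s + 5)**2) + 3/(196*(s - 2)).
Integrate each term; A/(s−a) gives A·log|s−a|; A/(s−a)² gives −A/(s−a).

3*log(s - 2)/196 + 526*log(s + 5)/49 - 43*log(s + 6)/4 + 62/(7*s + 35) + C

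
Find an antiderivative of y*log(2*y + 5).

y**2*log(2*y + 5)/2 - y**2/4 + 5*y/4 - 25*log(2*y + 5)/8 + C

Use integration by parts with u = log(2*y + 5), dv = y dy.
Then du = 2/(2*y + 5) dy and v = y**2/2.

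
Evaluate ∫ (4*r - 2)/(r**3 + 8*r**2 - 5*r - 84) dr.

log(r - 3)/7 + 6*log(r + 4)/7 - log(r + 7) + C

Factor the denominator: (r - 3)*(r + 4)*(r + 7).
Partial-fraction decomposition: -1/(r + 7) + 6/(7*(r + 4)) + 1/(7*(r - 3)).
Integrate each term: A/(r−a) contributes A·log|r−a|.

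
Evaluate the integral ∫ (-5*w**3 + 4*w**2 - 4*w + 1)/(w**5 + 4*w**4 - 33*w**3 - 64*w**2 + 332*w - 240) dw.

-271*log(w - 4)/540 + 31*log(w - 2)/112 - 2*log(w - 1)/63 - 373*log(w + 5)/189 + 1249*log(w + 6)/560 + C

Factor the denominator: (w - 4)*(w - 2)*(w - 1)*(w + 5)*(w + 6).
Partial-fraction decomposition: 1249/(560*(w + 6)) - 373/(189*(w + 5)) - 2/(63*(w - 1)) + 31/(112*(w - 2)) - 271/(540*(w - 4)).
Integrate each term: A/(w−a) contributes A·log|w−a|.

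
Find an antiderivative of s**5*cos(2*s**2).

s**4*sin(2*s**2)/4 + s**2*cos(2*s**2)/4 - sin(2*s**2)/8 + C

Let u = s², du = 2s ds; rewrite as (1/2)∫ u^2·cos(2u) du.
Now integrate by parts 2 times.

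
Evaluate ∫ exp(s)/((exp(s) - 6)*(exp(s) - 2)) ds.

log(exp(s) - 6)/4 - log(exp(s) - 2)/4 + C

Let u = e^s, du = e^s ds.
The integral becomes ∫ du/((u-6)(u-2)); decompose into partial fractions.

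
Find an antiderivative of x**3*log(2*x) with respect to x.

Use integration by parts with u = log(2*x), dv = x**3 dx.
Then du = 1/x dx and v = x**4/4.

x**4*(log(x) + log(2))/4 - x**4/16 + C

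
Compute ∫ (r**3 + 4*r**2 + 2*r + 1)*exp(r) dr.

(r**3 + r**2 + 1)*exp(r) + C

Use integration by parts with u = r**3 + 4*r**2 + 2*r + 1, dv = exp(r) dr, so v = exp(r).
Apply parts 3 times (tabular method): alternate signs, differentiate u down to 0, integrate dv up.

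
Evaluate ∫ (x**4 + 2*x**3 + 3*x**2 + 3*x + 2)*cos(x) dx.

Use integration by parts with u = x**4 + 2*x**3 + 3*x**2 + 3*x + 2, dv = cos(x) dx, so v = sin(x).
Apply parts 4 times (tabular method): alternate signs, differentiate u down to 0, integrate dv up.

x**4*sin(x) + 2*x**3*sin(x) + 4*x**3*cos(x) - 9*x**2*sin(x) + 6*x**2*cos(x) - 9*x*sin(x) - 18*x*cos(x) + 20*sin(x) - 9*cos(x) + C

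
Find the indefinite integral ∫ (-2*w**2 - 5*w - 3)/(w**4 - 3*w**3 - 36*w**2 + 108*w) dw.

Factor the denominator: w*(w - 6)*(w - 3)*(w + 6).
Partial-fraction decomposition: 5/(72*(w + 6)) + 4/(9*(w - 3)) - 35/(72*(w - 6)) - 1/(36*w).
Integrate each term: A/(w−a) contributes A·log|w−a|.

-log(w)/36 - 35*log(w - 6)/72 + 4*log(w - 3)/9 + 5*log(w + 6)/72 + C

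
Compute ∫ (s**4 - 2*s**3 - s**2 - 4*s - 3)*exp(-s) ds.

(-s**4 - 2*s**3 - 5*s**2 - 6*s - 3)*exp(-s) + C

Use integration by parts with u = s**4 - 2*s**3 - s**2 - 4*s - 3, dv = exp(-s) ds, so v = -exp(-s).
Apply parts 4 times (tabular method): alternate signs, differentiate u down to 0, integrate dv up.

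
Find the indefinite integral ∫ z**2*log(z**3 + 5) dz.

Let u = z**3 + 5, so du = (3*z**2) dz.
The integral becomes (1/3)·∫ log(u) du; integrate by parts with u′=log(u), dv′=du.

z**3*log(z**3 + 5)/3 - z**3/3 + 5*log(z**3 + 5)/3 + C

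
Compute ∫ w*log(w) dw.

Use integration by parts with u = log(w), dv = w dw.
Then du = 1/w dw and v = w**2/2.

w**2*log(w)/2 - w**2/4 + C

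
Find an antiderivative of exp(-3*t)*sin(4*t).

-3*exp(-3*t)*sin(4*t)/25 - 4*exp(-3*t)*cos(4*t)/25 + C

Let I denote the integral. Integrate by parts with u = sin(4*t), dv = exp(-3*t) dt, so v = -exp(-3*t)/3: I = -exp(-3*t)*sin(4*t)/3 + (4/3)·∫ exp(-3*t)*cos(4*t) dt.
Apply parts again with u = cos(4*t), dv = exp(-3*t) dt: ∫ exp(-3*t)*cos(4*t) dt = -exp(-3*t)*cos(4*t)/3 − (4/3)·I. Substituting back brings back I: I = -exp(-3*t)*sin(4*t)/3 - 4*exp(-3*t)*cos(4*t)/9 − (16/9)·I.
Solving for I: (1 + 16/9)·I equals the remaining terms, so I = (9/25)·(-exp(-3*t)*sin(4*t)/3 - 4*exp(-3*t)*cos(4*t)/9).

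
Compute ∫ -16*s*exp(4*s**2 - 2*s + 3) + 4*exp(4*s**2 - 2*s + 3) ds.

-2*exp(4*s**2 - 2*s + 3) + C

Let u = 4*s**2 - 2*s + 3, so du = (8*s - 2) ds.
Rewriting, the integral becomes -2·∫ e^u du = -2·e^u.
Substituting back, u = 4*s**2 - 2*s + 3.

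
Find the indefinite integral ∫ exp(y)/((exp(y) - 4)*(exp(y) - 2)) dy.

log(exp(y) - 4)/2 - log(exp(y) - 2)/2 + C

Let u = e^y, du = e^y dy.
The integral becomes ∫ du/((u-2)(u-4)); decompose into partial fractions.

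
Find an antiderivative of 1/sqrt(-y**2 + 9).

Substitute y = 3·sin(θ), so dy = 3·cos(θ) dθ and the radical becomes sqrt(-y**2 + 9) = 3·cos(θ) by the Pythagorean identity.
Integrate the resulting trig expression in θ, then back-substitute θ = asin(y/3), sin(θ) = y/3, cos(θ) = sqrt(-y**2 + 9)/3 (absorbing any constant into C).

asin(y/3) + C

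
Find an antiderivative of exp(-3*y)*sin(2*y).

-3*exp(-3*y)*sin(2*y)/13 - 2*exp(-3*y)*cos(2*y)/13 + C

Let I denote the integral. Integrate by parts with u = sin(2*y), dv = exp(-3*y) dy, so v = -exp(-3*y)/3: I = -exp(-3*y)*sin(2*y)/3 + (2/3)·∫ exp(-3*y)*cos(2*y) dy.
Apply parts again with u = cos(2*y), dv = exp(-3*y) dy: ∫ exp(-3*y)*cos(2*y) dy = -exp(-3*y)*cos(2*y)/3 − (2/3)·I. Substituting back brings back I: I = -exp(-3*y)*sin(2*y)/3 - 2*exp(-3*y)*cos(2*y)/9 − (4/9)·I.
Solving for I: (1 + 4/9)·I equals the remaining terms, so I = (9/13)·(-exp(-3*y)*sin(2*y)/3 - 2*exp(-3*y)*cos(2*y)/9).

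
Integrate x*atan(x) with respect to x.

Use integration by parts with u = arctan(x), dv = x dx.
Then du = 1/(x**2 + 1) dx.

x**2*atan(x)/2 - x/2 + atan(x)/2 + C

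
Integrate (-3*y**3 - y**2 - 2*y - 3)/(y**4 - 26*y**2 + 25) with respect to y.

Factor the denominator: (y - 5)*(y - 1)*(y + 1)*(y + 5).
Partial-fraction decomposition: -119/(80*(y + 5)) + 1/(48*(y + 1)) + 3/(16*(y - 1)) - 413/(240*(y - 5)).
Integrate each term: A/(y−a) contributes A·log|y−a|.

-413*log(y - 5)/240 + 3*log(y - 1)/16 + log(y + 1)/48 - 119*log(y + 5)/80 + C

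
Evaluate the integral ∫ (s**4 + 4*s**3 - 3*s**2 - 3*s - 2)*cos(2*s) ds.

Use integration by parts with u = s**4 + 4*s**3 - 3*s**2 - 3*s - 2, dv = cos(2*s) ds, so v = sin(2*s)/2.
Apply parts 4 times (tabular method): alternate signs, differentiate u down to 0, integrate dv up.

s**4*sin(2*s)/2 + 2*s**3*sin(2*s) + s**3*cos(2*s) - 3*s**2*sin(2*s) + 3*s**2*cos(2*s) - 9*s*sin(2*s)/2 - 3*s*cos(2*s) + sin(2*s)/2 - 9*cos(2*s)/4 + C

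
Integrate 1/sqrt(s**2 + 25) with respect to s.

log(s + sqrt(s**2 + 25)) + C

Substitute s = 5·tan(θ), so ds = 5·sec(θ)^2 dθ and the radical becomes sqrt(s**2 + 25) = 5·sec(θ) by the Pythagorean identity.
Integrate the resulting trig expression in θ, then back-substitute tan(θ) = s/5, sec(θ) = sqrt(s**2 + 25)/5 (absorbing any constant into C).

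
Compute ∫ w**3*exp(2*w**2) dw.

Let u = w², du = 2w dw; rewrite as (1/2)∫ u^1·exp(2u) du.
Now integrate by parts 1 time.

(2*w**2 - 1)*exp(2*w**2)/8 + C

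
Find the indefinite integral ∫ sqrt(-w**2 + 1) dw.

Substitute w = sin(θ), so dw = cos(θ) dθ and the radical becomes sqrt(-w**2 + 1) = cos(θ) by the Pythagorean identity.
Integrate the resulting trig expression in θ, then back-substitute θ = asin(w), sin(θ) = w, cos(θ) = sqrt(-w**2 + 1) (absorbing any constant into C).

w*sqrt(-w**2 + 1)/2 + asin(w)/2 + C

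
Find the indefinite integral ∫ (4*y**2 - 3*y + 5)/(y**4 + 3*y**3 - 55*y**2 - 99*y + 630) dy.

131*log(y - 6)/429 - 2*log(y - 3)/15 + 15*log(y + 5)/22 - 111*log(y + 7)/130 + C

Factor the denominator: (y - 6)*(y - 3)*(y + 5)*(y + 7).
Partial-fraction decomposition: -111/(130*(y + 7)) + 15/(22*(y + 5)) - 2/(15*(y - 3)) + 131/(429*(y - 6)).
Integrate each term: A/(y−a) contributes A·log|y−a|.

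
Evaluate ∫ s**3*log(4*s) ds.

Use integration by parts with u = log(4*s), dv = s**3 ds.
Then du = 1/s ds and v = s**4/4.

s**4*(log(s) + 2*log(2))/4 - s**4/16 + C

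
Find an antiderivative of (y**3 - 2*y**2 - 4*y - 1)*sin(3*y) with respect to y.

Use integration by parts with u = y**3 - 2*y**2 - 4*y - 1, dv = sin(3*y) dy, so v = -cos(3*y)/3.
Apply parts 3 times (tabular method): alternate signs, differentiate u down to 0, integrate dv up.

-y**3*cos(3*y)/3 + y**2*sin(3*y)/3 + 2*y**2*cos(3*y)/3 - 4*y*sin(3*y)/9 + 14*y*cos(3*y)/9 - 14*sin(3*y)/27 + 5*cos(3*y)/27 + C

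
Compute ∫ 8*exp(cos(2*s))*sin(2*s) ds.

Let u = cos(2*s), so du = (-2*sin(2*s)) ds.
Rewriting, the integral becomes -4·∫ e^u du = -4·e^u.
Substituting back, u = cos(2*s).

-4*exp(cos(2*s)) + C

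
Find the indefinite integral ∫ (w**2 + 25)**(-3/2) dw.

w/(25*sqrt(w**2 + 25)) + C

Substitute w = 5·tan(θ), so dw = 5·sec(θ)^2 dθ and the radical becomes sqrt(w**2 + 25) = 5·sec(θ) by the Pythagorean identity.
Integrate the resulting trig expression in θ, then back-substitute tan(θ) = w/5, sec(θ) = sqrt(w**2 + 25)/5 (absorbing any constant into C).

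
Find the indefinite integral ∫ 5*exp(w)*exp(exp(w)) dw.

Let u = exp(w), so du = (exp(w)) dw.
Rewriting, the integral becomes 5·∫ e^u du = 5·e^u.
Substituting back, u = exp(w).

5*exp(exp(w)) + C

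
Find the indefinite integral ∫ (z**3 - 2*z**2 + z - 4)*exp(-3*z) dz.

Use integration by parts with u = z**3 - 2*z**2 + z - 4, dv = exp(-3*z) dz, so v = -exp(-3*z)/3.
Apply parts 3 times (tabular method): alternate signs, differentiate u down to 0, integrate dv up.

(-9*z**3 + 9*z**2 - 3*z + 35)*exp(-3*z)/27 + C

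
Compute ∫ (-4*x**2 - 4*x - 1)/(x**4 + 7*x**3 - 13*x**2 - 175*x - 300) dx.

-121*log(x - 5)/720 + 25*log(x + 3)/16 - 49*log(x + 4)/9 + 81*log(x + 5)/20 + C

Factor the denominator: (x - 5)*(x + 3)*(x + 4)*(x + 5).
Partial-fraction decomposition: 81/(20*(x + 5)) - 49/(9*(x + 4)) + 25/(16*(x + 3)) - 121/(720*(x - 5)).
Integrate each term: A/(x−a) contributes A·log|x−a|.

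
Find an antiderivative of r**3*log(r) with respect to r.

Use integration by parts with u = log(r), dv = r**3 dr.
Then du = 1/r dr and v = r**4/4.

r**4*log(r)/4 - r**4/16 + C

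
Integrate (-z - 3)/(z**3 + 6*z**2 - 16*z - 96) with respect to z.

Factor the denominator: (z - 4)*(z + 4)*(z + 6).
Partial-fraction decomposition: 3/(20*(z + 6)) - 1/(16*(z + 4)) - 7/(80*(z - 4)).
Integrate each term: A/(z−a) contributes A·log|z−a|.

-7*log(z - 4)/80 - log(z + 4)/16 + 3*log(z + 6)/20 + C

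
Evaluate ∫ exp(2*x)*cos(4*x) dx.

Let I denote the integral. Integrate by parts with u = cos(4*x), dv = exp(2*x) dx, so v = exp(2*x)/2: I = exp(2*x)*cos(4*x)/2 + 2·∫ exp(2*x)*sin(4*x) dx.
Apply parts again with u = sin(4*x), dv = exp(2*x) dx: ∫ exp(2*x)*sin(4*x) dx = exp(2*x)*sin(4*x)/2 − 2·I. Substituting back brings back I: I = exp(2*x)*sin(4*x) + exp(2*x)*cos(4*x)/2 − 4·I.
Solving for I: (1 + 4)·I equals the remaining terms, so I = (1/5)·(exp(2*x)*sin(4*x) + exp(2*x)*cos(4*x)/2).

exp(2*x)*sin(4*x)/5 + exp(2*x)*cos(4*x)/10 + C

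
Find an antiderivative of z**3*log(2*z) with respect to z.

z**4*(log(z) + log(2))/4 - z**4/16 + C

Use integration by parts with u = log(2*z), dv = z**3 dz.
Then du = 1/z dz and v = z**4/4.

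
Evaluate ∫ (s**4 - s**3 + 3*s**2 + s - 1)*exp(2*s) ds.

(4*s**4 - 12*s**3 + 30*s**2 - 26*s + 9)*exp(2*s)/8 + C

Use integration by parts with u = s**4 - s**3 + 3*s**2 + s - 1, dv = exp(2*s) ds, so v = exp(2*s)/2.
Apply parts 4 times (tabular method): alternate signs, differentiate u down to 0, integrate dv up.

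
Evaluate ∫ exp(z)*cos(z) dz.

Let I denote the integral. Integrate by parts with u = cos(z), dv = exp(z) dz, so v = exp(z): I = exp(z)*cos(z) + ∫ exp(z)*sin(z) dz.
Apply parts again with u = sin(z), dv = exp(z) dz: ∫ exp(z)*sin(z) dz = exp(z)*sin(z) − I. Substituting back brings back I: I = exp(z)*sin(z) + exp(z)*cos(z) − I.
Solving for I: (1 + 1)·I equals the remaining terms, so I = (1/2)·(exp(z)*sin(z) + exp(z)*cos(z)).

exp(z)*sin(z)/2 + exp(z)*cos(z)/2 + C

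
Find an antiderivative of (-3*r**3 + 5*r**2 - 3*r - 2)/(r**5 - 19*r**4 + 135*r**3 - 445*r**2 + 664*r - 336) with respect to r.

Factor the denominator: (r - 7)*(r - 4)**2*(r - 3)*(r - 1).
Partial-fraction decomposition: -1/(36*(r - 1)) + 47/(8*(r - 3)) - 19/(9*(r - 4)) + 14/(r - 4)**2 - 269/(72*(r - 7)).
Integrate each term; A/(r−a) gives A·log|r−a|; A/(r−a)² gives −A/(r−a).

-269*log(r - 7)/72 - 19*log(r - 4)/9 + 47*log(r - 3)/8 - log(r - 1)/36 - 14/(r - 4) + C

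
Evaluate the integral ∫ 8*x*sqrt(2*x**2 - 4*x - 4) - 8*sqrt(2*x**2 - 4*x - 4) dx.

Let u = 2*x**2 - 4*x - 4, so du = (4*x - 4) dx.
Rewriting, the integral becomes 2·∫ √u du = 2·(2/3)u^(3/2).
Substituting back, u = 2*x**2 - 4*x - 4.

4*(2*x**2 - 4*x - 4)**(3/2)/3 + C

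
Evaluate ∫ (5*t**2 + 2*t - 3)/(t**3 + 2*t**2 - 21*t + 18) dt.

8*log(t - 3)/3 - 2*log(t - 1)/7 + 55*log(t + 6)/21 + C

Factor the denominator: (t - 3)*(t - 1)*(t + 6).
Partial-fraction decomposition: 55/(21*(t + 6)) - 2/(7*(t - 1)) + 8/(3*(t - 3)).
Integrate each term: A/(t−a) contributes A·log|t−a|.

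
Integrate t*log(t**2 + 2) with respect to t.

t**2*log(t**2 + 2)/2 - t**2/2 + log(t**2 + 2) + C

Let u = t**2 + 2, so du = (2*t) dt.
The integral becomes (1/2)·∫ log(u) du; integrate by parts with u′=log(u), dv′=du.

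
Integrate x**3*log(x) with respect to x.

Use integration by parts with u = log(x), dv = x**3 dx.
Then du = 1/x dx and v = x**4/4.

x**4*log(x)/4 - x**4/16 + C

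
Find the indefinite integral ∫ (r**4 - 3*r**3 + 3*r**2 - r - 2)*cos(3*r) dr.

Use integration by parts with u = r**4 - 3*r**3 + 3*r**2 - r - 2, dv = cos(3*r) dr, so v = sin(3*r)/3.
Apply parts 4 times (tabular method): alternate signs, differentiate u down to 0, integrate dv up.

r**4*sin(3*r)/3 - r**3*sin(3*r) + 4*r**3*cos(3*r)/9 + 5*r**2*sin(3*r)/9 - r**2*cos(3*r) + r*sin(3*r)/3 + 10*r*cos(3*r)/27 - 64*sin(3*r)/81 + cos(3*r)/9 + C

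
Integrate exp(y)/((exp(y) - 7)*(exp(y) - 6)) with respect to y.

log(exp(y) - 7) - log(exp(y) - 6) + C

Let u = e^y, du = e^y dy.
The integral becomes ∫ du/((u-6)(u-7)); decompose into partial fractions.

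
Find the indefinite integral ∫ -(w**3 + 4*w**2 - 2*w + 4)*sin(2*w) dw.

Use integration by parts with u = w**3 + 4*w**2 - 2*w + 4, dv = -sin(2*w) dw, so v = cos(2*w)/2.
Apply parts 3 times (tabular method): alternate signs, differentiate u down to 0, integrate dv up.

w**3*cos(2*w)/2 - 3*w**2*sin(2*w)/4 + 2*w**2*cos(2*w) - 2*w*sin(2*w) - 7*w*cos(2*w)/4 + 7*sin(2*w)/8 + cos(2*w) + C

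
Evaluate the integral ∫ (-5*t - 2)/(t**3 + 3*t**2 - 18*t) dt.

Factor the denominator: t*(t - 3)*(t + 6).
Partial-fraction decomposition: 14/(27*(t + 6)) - 17/(27*(t - 3)) + 1/(9*t).
Integrate each term: A/(t−a) contributes A·log|t−a|.

log(t)/9 - 17*log(t - 3)/27 + 14*log(t + 6)/27 + C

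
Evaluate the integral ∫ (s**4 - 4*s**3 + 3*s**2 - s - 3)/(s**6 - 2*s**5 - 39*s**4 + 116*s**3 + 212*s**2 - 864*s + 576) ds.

2251*log(s - 4)/22050 - 9*log(s - 2)/160 + log(s - 1)/63 + 18*log(s + 3)/245 - 757*log(s + 6)/5600 - 41/(420*s - 1680) + C

Factor the denominator: (s - 4)**2*(s - 2)*(s - 1)*(s + 3)*(s + 6).
Partial-fraction decomposition: -757/(5600*(s + 6)) + 18/(245*(s + 3)) + 1/(63*(s - 1)) - 9/(160*(s - 2)) + 2251/(22050*(s - 4)) + 41/(420*(s - 4)**2).
Integrate each term; A/(s−a) gives A·log|s−a|; A/(s−a)² gives −A/(s−a).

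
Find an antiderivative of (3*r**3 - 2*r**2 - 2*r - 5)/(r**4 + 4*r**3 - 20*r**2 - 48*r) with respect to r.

5*log(r)/48 + 49*log(r - 4)/80 - 11*log(r + 2)/16 + 713*log(r + 6)/240 + C

Factor the denominator: r*(r - 4)*(r + 2)*(r + 6).
Partial-fraction decomposition: 713/(240*(r + 6)) - 11/(16*(r + 2)) + 49/(80*(r - 4)) + 5/(48*r).
Integrate each term: A/(r−a) contributes A·log|r−a|.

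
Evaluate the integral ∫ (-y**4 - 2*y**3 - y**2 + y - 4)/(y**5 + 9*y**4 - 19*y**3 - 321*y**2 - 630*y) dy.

2*log(y)/315 - 881*log(y - 6)/3861 - 43*log(y + 3)/216 + 409*log(y + 5)/220 - 1775*log(y + 7)/728 + C

Factor the denominator: y*(y - 6)*(y + 3)*(y + 5)*(y + 7).
Partial-fraction decomposition: -1775/(728*(y + 7)) + 409/(220*(y + 5)) - 43/(216*(y + 3)) - 881/(3861*(y - 6)) + 2/(315*y).
Integrate each term: A/(y−a) contributes A·log|y−a|.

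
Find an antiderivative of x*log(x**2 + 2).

Let u = x**2 + 2, so du = (2*x) dx.
The integral becomes (1/2)·∫ log(u) du; integrate by parts with u′=log(u), dv′=du.

x**2*log(x**2 + 2)/2 - x**2/2 + log(x**2 + 2) + C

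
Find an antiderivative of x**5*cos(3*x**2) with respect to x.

x**4*sin(3*x**2)/6 + x**2*cos(3*x**2)/9 - sin(3*x**2)/27 + C

Let u = x², du = 2x dx; rewrite as (1/2)∫ u^2·cos(3u) du.
Now integrate by parts 2 times.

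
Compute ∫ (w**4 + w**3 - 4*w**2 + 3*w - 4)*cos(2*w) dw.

Use integration by parts with u = w**4 + w**3 - 4*w**2 + 3*w - 4, dv = cos(2*w) dw, so v = sin(2*w)/2.
Apply parts 4 times (tabular method): alternate signs, differentiate u down to 0, integrate dv up.

w**4*sin(2*w)/2 + w**3*sin(2*w)/2 + w**3*cos(2*w) - 7*w**2*sin(2*w)/2 + 3*w**2*cos(2*w)/4 + 3*w*sin(2*w)/4 - 7*w*cos(2*w)/2 - sin(2*w)/4 + 3*cos(2*w)/8 + C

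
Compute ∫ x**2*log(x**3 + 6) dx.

Let u = x**3 + 6, so du = (3*x**2) dx.
The integral becomes (1/3)·∫ log(u) du; integrate by parts with u′=log(u), dv′=du.

x**3*log(x**3 + 6)/3 - x**3/3 + 2*log(x**3 + 6) + C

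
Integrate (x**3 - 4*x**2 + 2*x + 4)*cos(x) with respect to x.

Use integration by parts with u = x**3 - 4*x**2 + 2*x + 4, dv = cos(x) dx, so v = sin(x).
Apply parts 3 times (tabular method): alternate signs, differentiate u down to 0, integrate dv up.

x**3*sin(x) - 4*x**2*sin(x) + 3*x**2*cos(x) - 4*x*sin(x) - 8*x*cos(x) + 12*sin(x) - 4*cos(x) + C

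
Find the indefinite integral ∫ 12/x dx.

12*log(x) + C

Let u = x**3, so du = (3*x**2) dx.
Rewriting, the integral becomes 4·∫ 1/u du = 4·log(u).
Substituting back, u = x**3.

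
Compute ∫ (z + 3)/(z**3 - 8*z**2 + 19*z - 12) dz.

7*log(z - 4)/3 - 3*log(z - 3) + 2*log(z - 1)/3 + C

Factor the denominator: (z - 4)*(z - 3)*(z - 1).
Partial-fraction decomposition: 2/(3*(z - 1)) - 3/(z - 3) + 7/(3*(z - 4)).
Integrate each term: A/(z−a) contributes A·log|z−a|.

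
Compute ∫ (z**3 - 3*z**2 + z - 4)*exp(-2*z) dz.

(-4*z**3 + 6*z**2 + 2*z + 17)*exp(-2*z)/8 + C

Use integration by parts with u = z**3 - 3*z**2 + z - 4, dv = exp(-2*z) dz, so v = -exp(-2*z)/2.
Apply parts 3 times (tabular method): alternate signs, differentiate u down to 0, integrate dv up.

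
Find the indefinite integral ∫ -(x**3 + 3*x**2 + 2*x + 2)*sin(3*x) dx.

x**3*cos(3*x)/3 - x**2*sin(3*x)/3 + x**2*cos(3*x) - 2*x*sin(3*x)/3 + 4*x*cos(3*x)/9 - 4*sin(3*x)/27 + 4*cos(3*x)/9 + C

Use integration by parts with u = x**3 + 3*x**2 + 2*x + 2, dv = -sin(3*x) dx, so v = cos(3*x)/3.
Apply parts 3 times (tabular method): alternate signs, differentiate u down to 0, integrate dv up.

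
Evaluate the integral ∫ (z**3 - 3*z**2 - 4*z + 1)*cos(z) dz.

z**3*sin(z) - 3*z**2*sin(z) + 3*z**2*cos(z) - 10*z*sin(z) - 6*z*cos(z) + 7*sin(z) - 10*cos(z) + C

Use integration by parts with u = z**3 - 3*z**2 - 4*z + 1, dv = cos(z) dz, so v = sin(z).
Apply parts 3 times (tabular method): alternate signs, differentiate u down to 0, integrate dv up.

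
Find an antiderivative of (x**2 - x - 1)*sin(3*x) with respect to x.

-x**2*cos(3*x)/3 + 2*x*sin(3*x)/9 + x*cos(3*x)/3 - sin(3*x)/9 + 11*cos(3*x)/27 + C

Use integration by parts with u = x**2 - x - 1, dv = sin(3*x) dx, so v = -cos(3*x)/3.
Apply parts 2 times (tabular method): alternate signs, differentiate u down to 0, integrate dv up.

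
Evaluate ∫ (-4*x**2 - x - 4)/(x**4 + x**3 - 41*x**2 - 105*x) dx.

4*log(x)/105 - 69*log(x - 7)/280 - 37*log(x + 3)/60 + 33*log(x + 5)/40 + C

Factor the denominator: x*(x - 7)*(x + 3)*(x + 5).
Partial-fraction decomposition: 33/(40*(x + 5)) - 37/(60*(x + 3)) - 69/(280*(x - 7)) + 4/(105*x).
Integrate each term: A/(x−a) contributes A·log|x−a|.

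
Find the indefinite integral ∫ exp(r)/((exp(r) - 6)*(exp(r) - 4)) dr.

log(exp(r) - 6)/2 - log(exp(r) - 4)/2 + C

Let u = e^r, du = e^r dr.
The integral becomes ∫ du/((u-4)(u-6)); decompose into partial fractions.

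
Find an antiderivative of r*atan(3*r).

Use integration by parts with u = arctan(3*r), dv = r dr.
Then du = 3/(9*r**2 + 1) dr.

r**2*atan(3*r)/2 - r/6 + atan(3*r)/18 + C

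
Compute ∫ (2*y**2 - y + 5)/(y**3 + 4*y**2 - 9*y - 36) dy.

Factor the denominator: (y - 3)*(y + 3)*(y + 4).
Partial-fraction decomposition: 41/(7*(y + 4)) - 13/(3*(y + 3)) + 10/(21*(y - 3)).
Integrate each term: A/(y−a) contributes A·log|y−a|.

10*log(y - 3)/21 - 13*log(y + 3)/3 + 41*log(y + 4)/7 + C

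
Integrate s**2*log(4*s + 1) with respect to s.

s**3*log(4*s + 1)/3 - s**3/9 + s**2/24 - s/48 + log(4*s + 1)/192 + C

Use integration by parts with u = log(4*s + 1), dv = s**2 ds.
Then du = 4/(4*s + 1) ds and v = s**3/3.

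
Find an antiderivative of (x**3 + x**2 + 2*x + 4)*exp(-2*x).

Use integration by parts with u = x**3 + x**2 + 2*x + 4, dv = exp(-2*x) dx, so v = -exp(-2*x)/2.
Apply parts 3 times (tabular method): alternate signs, differentiate u down to 0, integrate dv up.

(-4*x**3 - 10*x**2 - 18*x - 25)*exp(-2*x)/8 + C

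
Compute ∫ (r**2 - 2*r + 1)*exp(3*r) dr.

Use integration by parts with u = r**2 - 2*r + 1, dv = exp(3*r) dr, so v = exp(3*r)/3.
Apply parts 2 times (tabular method): alternate signs, differentiate u down to 0, integrate dv up.

(9*r**2 - 24*r + 17)*exp(3*r)/27 + C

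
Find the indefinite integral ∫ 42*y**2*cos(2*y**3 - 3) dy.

7*sin(2*y**3 - 3) + C

Let u = 2*y**3 - 3, so du = (6*y**2) dy.
Rewriting, the integral becomes 7·∫ cos(u) du = 7·sin(u).
Substituting back, u = 2*y**3 - 3.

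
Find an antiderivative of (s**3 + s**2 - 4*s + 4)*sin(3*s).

-s**3*cos(3*s)/3 + s**2*sin(3*s)/3 - s**2*cos(3*s)/3 + 2*s*sin(3*s)/9 + 14*s*cos(3*s)/9 - 14*sin(3*s)/27 - 34*cos(3*s)/27 + C

Use integration by parts with u = s**3 + s**2 - 4*s + 4, dv = sin(3*s) ds, so v = -cos(3*s)/3.
Apply parts 3 times (tabular method): alternate signs, differentiate u down to 0, integrate dv up.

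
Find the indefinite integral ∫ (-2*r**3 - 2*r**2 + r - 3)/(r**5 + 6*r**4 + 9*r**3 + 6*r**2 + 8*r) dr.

-3*log(r)/8 - 3*log(r + 2)/20 + 89*log(r + 4)/136 - 11*log(r**2 + 1)/170 + 27*atan(r)/85 + C

Factor the denominator: r*(r + 2)*(r + 4)*(r**2 + 1).
Partial-fraction decomposition: -(11*r - 27)/(85*(r**2 + 1)) + 89/(136*(r + 4)) - 3/(20*(r + 2)) - 3/(8*r).
Integrate each term; A/(r−a) gives A·log|r−a|; the (Br+D)/(r²+p²) term gives a log and an atan.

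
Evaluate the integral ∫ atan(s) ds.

s*atan(s) - log(s**2 + 1)/2 + C

Use integration by parts with u = arctan(s), dv = ds.
Then du = 1/(s**2 + 1) ds.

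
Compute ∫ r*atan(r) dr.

Use integration by parts with u = arctan(r), dv = r dr.
Then du = 1/(r**2 + 1) dr.

r**2*atan(r)/2 - r/2 + atan(r)/2 + C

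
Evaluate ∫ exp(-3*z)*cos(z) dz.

exp(-3*z)*sin(z)/10 - 3*exp(-3*z)*cos(z)/10 + C

Let I denote the integral. Integrate by parts with u = cos(z), dv = exp(-3*z) dz, so v = -exp(-3*z)/3: I = -exp(-3*z)*cos(z)/3 − (1/3)·∫ exp(-3*z)*sin(z) dz.
Apply parts again with u = sin(z), dv = exp(-3*z) dz: ∫ exp(-3*z)*sin(z) dz = -exp(-3*z)*sin(z)/3 + (1/3)·I. Substituting back brings back I: I = exp(-3*z)*sin(z)/9 - exp(-3*z)*cos(z)/3 − (1/9)·I.
Solving for I: (1 + 1/9)·I equals the remaining terms, so I = (9/10)·(exp(-3*z)*sin(z)/9 - exp(-3*z)*cos(z)/3).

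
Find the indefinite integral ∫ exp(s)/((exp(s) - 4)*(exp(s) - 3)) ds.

log(exp(s) - 4) - log(exp(s) - 3) + C

Let u = e^s, du = e^s ds.
The integral becomes ∫ du/((u-3)(u-4)); decompose into partial fractions.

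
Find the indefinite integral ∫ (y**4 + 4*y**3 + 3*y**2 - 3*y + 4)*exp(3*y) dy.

(27*y**4 + 72*y**3 + 9*y**2 - 87*y + 137)*exp(3*y)/81 + C

Use integration by parts with u = y**4 + 4*y**3 + 3*y**2 - 3*y + 4, dv = exp(3*y) dy, so v = exp(3*y)/3.
Apply parts 4 times (tabular method): alternate signs, differentiate u down to 0, integrate dv up.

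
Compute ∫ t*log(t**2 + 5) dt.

Let u = t**2 + 5, so du = (2*t) dt.
The integral becomes (1/2)·∫ log(u) du; integrate by parts with u′=log(u), dv′=du.

t**2*log(t**2 + 5)/2 - t**2/2 + 5*log(t**2 + 5)/2 + C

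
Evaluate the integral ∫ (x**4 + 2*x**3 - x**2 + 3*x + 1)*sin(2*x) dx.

Use integration by parts with u = x**4 + 2*x**3 - x**2 + 3*x + 1, dv = sin(2*x) dx, so v = -cos(2*x)/2.
Apply parts 4 times (tabular method): alternate signs, differentiate u down to 0, integrate dv up.

-x**4*cos(2*x)/2 + x**3*sin(2*x) - x**3*cos(2*x) + 3*x**2*sin(2*x)/2 + 2*x**2*cos(2*x) - 2*x*sin(2*x) - 3*cos(2*x)/2 + C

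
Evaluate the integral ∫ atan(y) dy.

Use integration by parts with u = arctan(y), dv = dy.
Then du = 1/(y**2 + 1) dy.

y*atan(y) - log(y**2 + 1)/2 + C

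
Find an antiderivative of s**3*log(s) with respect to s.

s**4*log(s)/4 - s**4/16 + C

Use integration by parts with u = log(s), dv = s**3 ds.
Then du = 1/s ds and v = s**4/4.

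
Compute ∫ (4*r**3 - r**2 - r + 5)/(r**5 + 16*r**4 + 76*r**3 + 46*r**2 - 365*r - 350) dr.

Factor the denominator: (r - 2)*(r + 1)*(r + 5)**2*(r + 7).
Partial-fraction decomposition: -1409/(216*(r + 7)) + 10197/(1568*(r + 5)) - 515/(56*(r + 5)**2) - 1/(288*(r + 1)) + 31/(1323*(r - 2)).
Integrate each term; A/(r−a) gives A·log|r−a|; A/(r−a)² gives −A/(r−a).

31*log(r - 2)/1323 - log(r + 1)/288 + 10197*log(r + 5)/1568 - 1409*log(r + 7)/216 + 515/(56*r + 280) + C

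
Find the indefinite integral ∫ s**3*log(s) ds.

Use integration by parts with u = log(s), dv = s**3 ds.
Then du = 1/s ds and v = s**4/4.

s**4*log(s)/4 - s**4/16 + C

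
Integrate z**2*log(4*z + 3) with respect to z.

Use integration by parts with u = log(4*z + 3), dv = z**2 dz.
Then du = 4/(4*z + 3) dz and v = z**3/3.

z**3*log(4*z + 3)/3 - z**3/9 + z**2/8 - 3*z/16 + 9*log(4*z + 3)/64 + C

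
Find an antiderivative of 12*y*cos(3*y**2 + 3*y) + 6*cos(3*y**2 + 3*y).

2*sin(3*y**2 + 3*y) + C

Let u = 3*y**2 + 3*y, so du = (6*y + 3) dy.
Rewriting, the integral becomes 2·∫ cos(u) du = 2·sin(u).
Substituting back, u = 3*y**2 + 3*y.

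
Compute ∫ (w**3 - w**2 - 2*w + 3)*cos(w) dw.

w**3*sin(w) - w**2*sin(w) + 3*w**2*cos(w) - 8*w*sin(w) - 2*w*cos(w) + 5*sin(w) - 8*cos(w) + C

Use integration by parts with u = w**3 - w**2 - 2*w + 3, dv = cos(w) dw, so v = sin(w).
Apply parts 3 times (tabular method): alternate signs, differentiate u down to 0, integrate dv up.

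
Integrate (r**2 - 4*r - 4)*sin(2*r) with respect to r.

Use integration by parts with u = r**2 - 4*r - 4, dv = sin(2*r) dr, so v = -cos(2*r)/2.
Apply parts 2 times (tabular method): alternate signs, differentiate u down to 0, integrate dv up.

-r**2*cos(2*r)/2 + r*sin(2*r)/2 + 2*r*cos(2*r) - sin(2*r) + 9*cos(2*r)/4 + C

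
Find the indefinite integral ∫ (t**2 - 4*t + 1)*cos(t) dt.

Use integration by parts with u = t**2 - 4*t + 1, dv = cos(t) dt, so v = sin(t).
Apply parts 2 times (tabular method): alternate signs, differentiate u down to 0, integrate dv up.

t**2*sin(t) - 4*t*sin(t) + 2*t*cos(t) - sin(t) - 4*cos(t) + C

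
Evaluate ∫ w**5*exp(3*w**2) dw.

Let u = w², du = 2w dw; rewrite as (1/2)∫ u^2·exp(3u) du.
Now integrate by parts 2 times.

(9*w**4 - 6*w**2 + 2)*exp(3*w**2)/54 + C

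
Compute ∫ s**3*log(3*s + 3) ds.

Use integration by parts with u = log(3*s + 3), dv = s**3 ds.
Then du = 3/(3*s + 3) ds and v = s**4/4.

s**4*log(3*s + 3)/4 - s**4/16 + s**3/12 - s**2/8 + s/4 - log(s + 1)/4 + C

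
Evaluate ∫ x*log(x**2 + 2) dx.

Let u = x**2 + 2, so du = (2*x) dx.
The integral becomes (1/2)·∫ log(u) du; integrate by parts with u′=log(u), dv′=du.

x**2*log(x**2 + 2)/2 - x**2/2 + log(x**2 + 2) + C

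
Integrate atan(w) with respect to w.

Use integration by parts with u = arctan(w), dv = dw.
Then du = 1/(w**2 + 1) dw.

w*atan(w) - log(w**2 + 1)/2 + C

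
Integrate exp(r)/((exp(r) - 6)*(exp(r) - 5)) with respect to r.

log(exp(r) - 6) - log(exp(r) - 5) + C

Let u = e^r, du = e^r dr.
The integral becomes ∫ du/((u-5)(u-6)); decompose into partial fractions.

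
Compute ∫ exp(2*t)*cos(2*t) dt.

Let I denote the integral. Integrate by parts with u = cos(2*t), dv = exp(2*t) dt, so v = exp(2*t)/2: I = exp(2*t)*cos(2*t)/2 + ∫ exp(2*t)*sin(2*t) dt.
Apply parts again with u = sin(2*t), dv = exp(2*t) dt: ∫ exp(2*t)*sin(2*t) dt = exp(2*t)*sin(2*t)/2 − I. Substituting back brings back I: I = exp(2*t)*sin(2*t)/2 + exp(2*t)*cos(2*t)/2 − I.
Solving for I: (1 + 1)·I equals the remaining terms, so I = (1/2)·(exp(2*t)*sin(2*t)/2 + exp(2*t)*cos(2*t)/2).

exp(2*t)*sin(2*t)/4 + exp(2*t)*cos(2*t)/4 + C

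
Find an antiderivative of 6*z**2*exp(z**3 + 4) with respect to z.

2*exp(z**3 + 4) + C

Let u = z**3 + 4, so du = (3*z**2) dz.
Rewriting, the integral becomes 2·∫ e^u du = 2·e^u.
Substituting back, u = z**3 + 4.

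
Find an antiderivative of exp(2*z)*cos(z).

Let I denote the integral. Integrate by parts with u = cos(z), dv = exp(2*z) dz, so v = exp(2*z)/2: I = exp(2*z)*cos(z)/2 + (1/2)·∫ exp(2*z)*sin(z) dz.
Apply parts again with u = sin(z), dv = exp(2*z) dz: ∫ exp(2*z)*sin(z) dz = exp(2*z)*sin(z)/2 − (1/2)·I. Substituting back brings back I: I = exp(2*z)*sin(z)/4 + exp(2*z)*cos(z)/2 − (1/4)·I.
Solving for I: (1 + 1/4)·I equals the remaining terms, so I = (4/5)·(exp(2*z)*sin(z)/4 + exp(2*z)*cos(z)/2).

exp(2*z)*sin(z)/5 + 2*exp(2*z)*cos(z)/5 + C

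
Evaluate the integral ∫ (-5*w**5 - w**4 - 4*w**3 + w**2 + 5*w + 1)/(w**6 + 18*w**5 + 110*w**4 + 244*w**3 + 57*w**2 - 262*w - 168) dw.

-3*log(w - 1)/1120 + 31*log(w + 1)/180 - 5117*log(w + 4)/270 + 7691*log(w + 6)/70 - 83021*log(w + 7)/864 + 1/(36*w + 36) + C

Factor the denominator: (w - 1)*(w + 1)**2*(w + 4)*(w + 6)*(w + 7).
Partial-fraction decomposition: -83021/(864*(w + 7)) + 7691/(70*(w + 6)) - 5117/(270*(w + 4)) + 31/(180*(w + 1)) - 1/(36*(w + 1)**2) - 3/(1120*(w - 1)).
Integrate each term; A/(w−a) gives A·log|w−a|; A/(w−a)² gives −A/(w−a).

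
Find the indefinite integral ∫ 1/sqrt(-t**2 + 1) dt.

asin(t) + C

Substitute t = sin(θ), so dt = cos(θ) dθ and the radical becomes sqrt(-t**2 + 1) = cos(θ) by the Pythagorean identity.
Integrate the resulting trig expression in θ, then back-substitute θ = asin(t), sin(θ) = t, cos(θ) = sqrt(-t**2 + 1) (absorbing any constant into C).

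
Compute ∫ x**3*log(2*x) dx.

Use integration by parts with u = log(2*x), dv = x**3 dx.
Then du = 1/x dx and v = x**4/4.

x**4*(log(x) + log(2))/4 - x**4/16 + C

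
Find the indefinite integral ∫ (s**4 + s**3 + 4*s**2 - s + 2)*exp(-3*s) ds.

Use integration by parts with u = s**4 + s**3 + 4*s**2 - s + 2, dv = exp(-3*s) ds, so v = -exp(-3*s)/3.
Apply parts 4 times (tabular method): alternate signs, differentiate u down to 0, integrate dv up.

(-27*s**4 - 63*s**3 - 171*s**2 - 87*s - 83)*exp(-3*s)/81 + C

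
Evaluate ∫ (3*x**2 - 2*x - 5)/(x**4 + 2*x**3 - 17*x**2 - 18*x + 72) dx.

8*log(x - 3)/21 - log(x - 2)/10 + 14*log(x + 3)/15 - 17*log(x + 4)/14 + C

Factor the denominator: (x - 3)*(x - 2)*(x + 3)*(x + 4).
Partial-fraction decomposition: -17/(14*(x + 4)) + 14/(15*(x + 3)) - 1/(10*(x - 2)) + 8/(21*(x - 3)).
Integrate each term: A/(x−a) contributes A·log|x−a|.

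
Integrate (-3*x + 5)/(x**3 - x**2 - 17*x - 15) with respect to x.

-5*log(x - 5)/24 - 2*log(x + 1)/3 + 7*log(x + 3)/8 + C

Factor the denominator: (x - 5)*(x + 1)*(x + 3).
Partial-fraction decomposition: 7/(8*(x + 3)) - 2/(3*(x + 1)) - 5/(24*(x - 5)).
Integrate each term: A/(x−a) contributes A·log|x−a|.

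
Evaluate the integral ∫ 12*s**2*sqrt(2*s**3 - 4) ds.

Let u = 2*s**3 - 4, so du = (6*s**2) ds.
Rewriting, the integral becomes 2·∫ √u du = 2·(2/3)u^(3/2).
Substituting back, u = 2*s**3 - 4.

4*(2*s**3 - 4)**(3/2)/3 + C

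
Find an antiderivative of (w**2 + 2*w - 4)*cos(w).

w**2*sin(w) + 2*w*sin(w) + 2*w*cos(w) - 6*sin(w) + 2*cos(w) + C

Use integration by parts with u = w**2 + 2*w - 4, dv = cos(w) dw, so v = sin(w).
Apply parts 2 times (tabular method): alternate signs, differentiate u down to 0, integrate dv up.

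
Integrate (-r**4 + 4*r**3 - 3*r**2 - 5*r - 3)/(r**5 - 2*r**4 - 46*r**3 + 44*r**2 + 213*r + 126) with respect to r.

Factor the denominator: (r - 7)*(r - 3)*(r + 1)**2*(r + 6).
Partial-fraction decomposition: -249/(325*(r + 6)) + 319/(3200*(r + 1)) - 3/(80*(r + 1)**2) + 1/(32*(r - 3)) - 607/(1664*(r - 7)).
Integrate each term; A/(r−a) gives A·log|r−a|; A/(r−a)² gives −A/(r−a).

-607*log(r - 7)/1664 + log(r - 3)/32 + 319*log(r + 1)/3200 - 249*log(r + 6)/325 + 3/(80*r + 80) + C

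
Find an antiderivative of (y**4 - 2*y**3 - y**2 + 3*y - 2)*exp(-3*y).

Use integration by parts with u = y**4 - 2*y**3 - y**2 + 3*y - 2, dv = exp(-3*y) dy, so v = -exp(-3*y)/3.
Apply parts 4 times (tabular method): alternate signs, differentiate u down to 0, integrate dv up.

(-27*y**4 + 18*y**3 + 45*y**2 - 51*y + 37)*exp(-3*y)/81 + C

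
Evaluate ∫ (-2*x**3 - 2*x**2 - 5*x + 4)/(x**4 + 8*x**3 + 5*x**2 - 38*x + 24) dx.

Factor the denominator: (x - 1)**2*(x + 4)*(x + 6).
Partial-fraction decomposition: -197/(49*(x + 6)) + 12/(5*(x + 4)) - 93/(245*(x - 1)) - 1/(7*(x - 1)**2).
Integrate each term; A/(x−a) gives A·log|x−a|; A/(x−a)² gives −A/(x−a).

-93*log(x - 1)/245 + 12*log(x + 4)/5 - 197*log(x + 6)/49 + 1/(7*x - 7) + C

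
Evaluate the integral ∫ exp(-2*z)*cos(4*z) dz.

Let I denote the integral. Integrate by parts with u = cos(4*z), dv = exp(-2*z) dz, so v = -exp(-2*z)/2: I = -exp(-2*z)*cos(4*z)/2 − 2·∫ exp(-2*z)*sin(4*z) dz.
Apply parts again with u = sin(4*z), dv = exp(-2*z) dz: ∫ exp(-2*z)*sin(4*z) dz = -exp(-2*z)*sin(4*z)/2 + 2·I. Substituting back brings back I: I = exp(-2*z)*sin(4*z) - exp(-2*z)*cos(4*z)/2 − 4·I.
Solving for I: (1 + 4)·I equals the remaining terms, so I = (1/5)·(exp(-2*z)*sin(4*z) - exp(-2*z)*cos(4*z)/2).

exp(-2*z)*sin(4*z)/5 - exp(-2*z)*cos(4*z)/10 + C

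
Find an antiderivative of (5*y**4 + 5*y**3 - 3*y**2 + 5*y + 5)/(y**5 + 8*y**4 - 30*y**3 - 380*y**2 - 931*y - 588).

13613*log(y - 7)/12320 + log(y + 1)/96 + 233*log(y + 3)/80 - 299*log(y + 4)/33 + 3371*log(y + 7)/336 + C

Factor the denominator: (y - 7)*(y + 1)*(y + 3)*(y + 4)*(y + 7).
Partial-fraction decomposition: 3371/(336*(y + 7)) - 299/(33*(y + 4)) + 233/(80*(y + 3)) + 1/(96*(y + 1)) + 13613/(12320*(y - 7)).
Integrate each term: A/(y−a) contributes A·log|y−a|.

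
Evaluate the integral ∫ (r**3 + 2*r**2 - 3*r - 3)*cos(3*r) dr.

r**3*sin(3*r)/3 + 2*r**2*sin(3*r)/3 + r**2*cos(3*r)/3 - 11*r*sin(3*r)/9 + 4*r*cos(3*r)/9 - 31*sin(3*r)/27 - 11*cos(3*r)/27 + C

Use integration by parts with u = r**3 + 2*r**2 - 3*r - 3, dv = cos(3*r) dr, so v = sin(3*r)/3.
Apply parts 3 times (tabular method): alternate signs, differentiate u down to 0, integrate dv up.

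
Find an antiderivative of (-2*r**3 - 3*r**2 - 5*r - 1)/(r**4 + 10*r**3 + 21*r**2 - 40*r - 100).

Factor the denominator: (r - 2)*(r + 2)*(r + 5)**2.
Partial-fraction decomposition: -635/(441*(r + 5)) + 199/(21*(r + 5)**2) - 13/(36*(r + 2)) - 39/(196*(r - 2)).
Integrate each term; A/(r−a) gives A·log|r−a|; A/(r−a)² gives −A/(r−a).

-39*log(r - 2)/196 - 13*log(r + 2)/36 - 635*log(r + 5)/441 - 199/(21*r + 105) + C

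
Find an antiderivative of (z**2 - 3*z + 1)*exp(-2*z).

(-z**2 + 2*z)*exp(-2*z)/2 + C

Use integration by parts with u = z**2 - 3*z + 1, dv = exp(-2*z) dz, so v = -exp(-2*z)/2.
Apply parts 2 times (tabular method): alternate signs, differentiate u down to 0, integrate dv up.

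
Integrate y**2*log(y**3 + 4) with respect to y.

Let u = y**3 + 4, so du = (3*y**2) dy.
The integral becomes (1/3)·∫ log(u) du; integrate by parts with u′=log(u), dv′=du.

y**3*log(y**3 + 4)/3 - y**3/3 + 4*log(y**3 + 4)/3 + C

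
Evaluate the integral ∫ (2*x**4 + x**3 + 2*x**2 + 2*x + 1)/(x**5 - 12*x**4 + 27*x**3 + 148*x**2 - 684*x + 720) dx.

2893*log(x - 6)/120 - 718*log(x - 5)/27 + 107*log(x - 3)/21 - 53*log(x - 2)/72 + 473*log(x + 4)/3780 + C

Factor the denominator: (x - 6)*(x - 5)*(x - 3)*(x - 2)*(x + 4).
Partial-fraction decomposition: 473/(3780*(x + 4)) - 53/(72*(x - 2)) + 107/(21*(x - 3)) - 718/(27*(x - 5)) + 2893/(120*(x - 6)).
Integrate each term: A/(x−a) contributes A·log|x−a|.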